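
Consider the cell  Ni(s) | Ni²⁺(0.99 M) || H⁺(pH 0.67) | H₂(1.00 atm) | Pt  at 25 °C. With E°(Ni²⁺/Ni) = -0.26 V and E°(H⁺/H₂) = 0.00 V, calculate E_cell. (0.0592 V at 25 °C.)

The hydrogen couple is the cathode, so E°_cell = 0.26 V; n = 2.
[H⁺] = 10^(−0.67) = 0.21 M, and Q = [Ni²⁺]·P(H₂) / [H⁺]^2 = 21.7.
E = E° − (0.0592/2) log Q = 0.26 − (0.0592/2)(1.336) = 0.220 V.

0.22 V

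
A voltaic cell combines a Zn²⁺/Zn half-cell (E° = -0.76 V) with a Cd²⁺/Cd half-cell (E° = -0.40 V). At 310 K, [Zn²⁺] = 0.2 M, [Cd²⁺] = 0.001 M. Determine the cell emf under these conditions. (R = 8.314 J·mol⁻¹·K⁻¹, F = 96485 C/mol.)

The Cd²⁺/Cd couple has the higher reduction potential and acts as the cathode, so E°_cell = -0.40 − (-0.76) = 0.36 V.
Balancing electrons gives n = 2; the reaction quotient is Q = [Zn²⁺]/[Cd²⁺] = 200.
E = E° − (RT/nF) ln Q = 0.36 − (8.314×310)/(2×96485) × (5.298) = 0.360 − 0.071 = 0.289 V.

0.289 V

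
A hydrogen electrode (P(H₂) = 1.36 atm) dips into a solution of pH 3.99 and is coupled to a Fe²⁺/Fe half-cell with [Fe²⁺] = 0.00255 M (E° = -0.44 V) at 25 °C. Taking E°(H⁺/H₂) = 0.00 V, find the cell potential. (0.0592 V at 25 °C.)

The hydrogen couple is the cathode, so E°_cell = 0.44 V; n = 2.
[H⁺] = 10^(−3.99) = 1 × 10^-4 M, and Q = [Fe²⁺]·P(H₂) / [H⁺]^2 = 3.31 × 10^5.
E = E° − (0.0592/2) log Q = 0.44 − (0.0592/2)(5.520) = 0.277 V.

0.28 V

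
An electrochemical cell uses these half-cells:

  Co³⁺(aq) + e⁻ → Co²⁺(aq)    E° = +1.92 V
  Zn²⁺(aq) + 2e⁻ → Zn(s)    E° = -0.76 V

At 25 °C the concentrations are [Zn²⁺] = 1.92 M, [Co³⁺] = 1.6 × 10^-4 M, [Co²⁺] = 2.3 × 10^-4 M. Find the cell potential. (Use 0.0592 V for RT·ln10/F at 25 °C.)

2.66 V

The Co³⁺/Co²⁺ couple has the higher reduction potential and acts as the cathode, so E°_cell = +1.92 − (-0.76) = 2.68 V.
Balancing electrons gives n = 2; the reaction quotient is Q = [Zn²⁺]·[Co²⁺]^2/[Co³⁺]^2 = 3.97.
At 25 °C, E = E° − (0.0592/n) log Q = 2.68 − (0.0592/2)(0.599) = 2.680 − 0.018 = 2.662 V.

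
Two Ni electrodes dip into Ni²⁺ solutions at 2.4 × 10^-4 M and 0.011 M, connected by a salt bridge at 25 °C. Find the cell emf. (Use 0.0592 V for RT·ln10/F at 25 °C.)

Both half-cells are Ni²⁺/Ni, so E°_cell = 0. The concentrated side is the cathode; the cell reaction moves Ni²⁺ from high to low concentration with n = 2.
Q = [Ni²⁺]_dilute/[Ni²⁺]_conc = 2.4 × 10^-4/0.011 = 0.0218.
E = 0 − (0.0592/2) log Q = −(0.0592/2)(-1.661) = 0.0492 V.

0.049 V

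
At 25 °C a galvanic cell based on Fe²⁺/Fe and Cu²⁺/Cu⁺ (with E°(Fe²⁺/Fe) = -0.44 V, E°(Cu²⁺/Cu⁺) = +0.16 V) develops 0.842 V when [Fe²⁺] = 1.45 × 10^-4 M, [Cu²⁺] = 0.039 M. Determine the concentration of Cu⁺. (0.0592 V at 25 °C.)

From the Nernst equation, log Q = n(E° − E)/0.0592 = 2(0.60 − 0.842)/0.0592 = -8.176, so Q = 6.67 × 10^-9.
With Q = [Fe²⁺]·[Cu⁺]^2/[Cu²⁺]^2 and the known concentrations, [Cu⁺]^2 in the numerator gives [Cu⁺] = 2.6 × 10^-4 M.

2.6 × 10^-4 M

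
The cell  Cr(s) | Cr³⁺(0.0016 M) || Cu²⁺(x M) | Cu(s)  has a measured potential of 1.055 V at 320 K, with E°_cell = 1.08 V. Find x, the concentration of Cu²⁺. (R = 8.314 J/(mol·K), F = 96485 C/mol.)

0.0022 M

From the Nernst equation, ln Q = nF(E° − E)/RT = 6×96485×(1.08 − 1.055)/(8.314×320) = 5.440, so Q = 230.
With Q = [Cr³⁺]^2/[Cu²⁺]^3 and the known concentrations, [Cu²⁺]^3 in the denominator gives [Cu²⁺] = 0.0022 M.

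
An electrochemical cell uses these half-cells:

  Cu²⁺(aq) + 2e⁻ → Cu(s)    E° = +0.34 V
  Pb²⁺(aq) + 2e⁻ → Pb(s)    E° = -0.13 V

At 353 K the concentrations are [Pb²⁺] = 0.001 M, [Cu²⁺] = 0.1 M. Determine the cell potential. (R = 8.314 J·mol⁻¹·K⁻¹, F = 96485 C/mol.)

The Cu²⁺/Cu couple has the higher reduction potential and acts as the cathode, so E°_cell = +0.34 − (-0.13) = 0.47 V.
Balancing electrons gives n = 2; the reaction quotient is Q = [Pb²⁺]/[Cu²⁺] = 0.0100.
E = E° − (RT/nF) ln Q = 0.47 − (8.314×353)/(2×96485) × (-4.605) = 0.470 + 0.070 = 0.540 V.

0.540 V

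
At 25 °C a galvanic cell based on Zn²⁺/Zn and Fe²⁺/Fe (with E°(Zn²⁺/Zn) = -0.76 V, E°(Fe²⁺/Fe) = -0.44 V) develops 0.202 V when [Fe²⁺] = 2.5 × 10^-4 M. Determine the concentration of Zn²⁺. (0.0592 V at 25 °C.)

From the Nernst equation, log Q = n(E° − E)/0.0592 = 2(0.32 − 0.202)/0.0592 = 3.986, so Q = 9690.
With Q = [Zn²⁺]/[Fe²⁺] and the known concentrations, [Zn²⁺] in the numerator gives [Zn²⁺] = 2.4 M.

2.4 M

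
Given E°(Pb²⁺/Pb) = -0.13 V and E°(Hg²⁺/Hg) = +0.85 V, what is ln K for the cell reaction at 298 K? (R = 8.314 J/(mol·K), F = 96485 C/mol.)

E°_cell = +0.85 − (-0.13) = 0.98 V, with n = 2 electrons transferred.
At equilibrium E = 0, so the Nernst equation gives ln K = nFE°/RT = (2)(96485)(0.98)/((8.314)(298)) = 76.33.

ln K = 76.3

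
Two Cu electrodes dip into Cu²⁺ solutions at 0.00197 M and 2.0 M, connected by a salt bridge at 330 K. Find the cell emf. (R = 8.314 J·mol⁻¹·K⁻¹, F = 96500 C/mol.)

0.098 V

Both half-cells are Cu²⁺/Cu, so E°_cell = 0. The concentrated side is the cathode; the cell reaction moves Cu²⁺ from high to low concentration with n = 2.
Q = [Cu²⁺]_dilute/[Cu²⁺]_conc = 0.00197/2.0 = 9.85 × 10^-4.
E = 0 − (RT/nF) ln Q = −((8.314×330)/(2×96500))(-6.923) = 0.0984 V.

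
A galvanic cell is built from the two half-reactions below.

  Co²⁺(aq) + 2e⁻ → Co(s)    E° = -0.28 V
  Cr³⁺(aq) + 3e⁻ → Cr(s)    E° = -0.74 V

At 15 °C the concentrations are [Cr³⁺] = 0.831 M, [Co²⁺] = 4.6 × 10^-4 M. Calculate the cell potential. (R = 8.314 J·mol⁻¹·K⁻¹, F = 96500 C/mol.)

0.366 V

The Co²⁺/Co couple has the higher reduction potential and acts as the cathode, so E°_cell = -0.28 − (-0.74) = 0.46 V.
Balancing electrons gives n = 6; the reaction quotient is Q = [Cr³⁺]^2/[Co²⁺]^3 = 7.09 × 10^9.
E = E° − (RT/nF) ln Q = 0.46 − (8.314×288)/(6×96500) × (22.683) = 0.460 − 0.094 = 0.366 V.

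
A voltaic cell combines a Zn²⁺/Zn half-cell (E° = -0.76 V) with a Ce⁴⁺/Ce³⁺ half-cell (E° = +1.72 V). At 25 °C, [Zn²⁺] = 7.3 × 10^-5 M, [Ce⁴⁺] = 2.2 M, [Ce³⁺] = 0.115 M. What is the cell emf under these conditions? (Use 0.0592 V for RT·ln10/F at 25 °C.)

2.68 V

The Ce⁴⁺/Ce³⁺ couple has the higher reduction potential and acts as the cathode, so E°_cell = +1.72 − (-0.76) = 2.48 V.
Balancing electrons gives n = 2; the reaction quotient is Q = [Zn²⁺]·[Ce³⁺]^2/[Ce⁴⁺]^2 = 1.99 × 10^-7.
At 25 °C, E = E° − (0.0592/n) log Q = 2.48 − (0.0592/2)(-6.700) = 2.480 + 0.198 = 2.678 V.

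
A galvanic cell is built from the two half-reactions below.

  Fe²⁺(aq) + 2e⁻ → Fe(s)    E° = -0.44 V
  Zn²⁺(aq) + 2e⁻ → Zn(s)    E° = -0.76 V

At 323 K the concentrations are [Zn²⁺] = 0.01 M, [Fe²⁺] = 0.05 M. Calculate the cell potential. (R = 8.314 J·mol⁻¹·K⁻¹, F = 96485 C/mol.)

0.342 V

The Fe²⁺/Fe couple has the higher reduction potential and acts as the cathode, so E°_cell = -0.44 − (-0.76) = 0.32 V.
Balancing electrons gives n = 2; the reaction quotient is Q = [Zn²⁺]/[Fe²⁺] = 0.200.
E = E° − (RT/nF) ln Q = 0.32 − (8.314×323)/(2×96485) × (-1.609) = 0.320 + 0.022 = 0.342 V.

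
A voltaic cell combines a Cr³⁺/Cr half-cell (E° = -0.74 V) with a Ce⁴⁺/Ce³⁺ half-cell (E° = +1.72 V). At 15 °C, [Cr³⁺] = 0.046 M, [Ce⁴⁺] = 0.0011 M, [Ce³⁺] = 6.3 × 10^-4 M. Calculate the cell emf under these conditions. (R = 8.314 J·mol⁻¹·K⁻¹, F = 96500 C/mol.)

The Ce⁴⁺/Ce³⁺ couple has the higher reduction potential and acts as the cathode, so E°_cell = +1.72 − (-0.74) = 2.46 V.
Balancing electrons gives n = 3; the reaction quotient is Q = [Cr³⁺]·[Ce³⁺]^3/[Ce⁴⁺]^3 = 0.00864.
E = E° − (RT/nF) ln Q = 2.46 − (8.314×288)/(3×96500) × (-4.751) = 2.460 + 0.039 = 2.499 V.

2.50 V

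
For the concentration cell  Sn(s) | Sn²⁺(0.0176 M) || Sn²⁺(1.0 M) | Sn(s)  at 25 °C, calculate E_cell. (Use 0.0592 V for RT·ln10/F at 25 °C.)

Both half-cells are Sn²⁺/Sn, so E°_cell = 0. The concentrated side is the cathode; the cell reaction moves Sn²⁺ from high to low concentration with n = 2.
Q = [Sn²⁺]_dilute/[Sn²⁺]_conc = 0.0176/1.0 = 0.0176.
E = 0 − (0.0592/2) log Q = −(0.0592/2)(-1.754) = 0.0519 V.

0.052 V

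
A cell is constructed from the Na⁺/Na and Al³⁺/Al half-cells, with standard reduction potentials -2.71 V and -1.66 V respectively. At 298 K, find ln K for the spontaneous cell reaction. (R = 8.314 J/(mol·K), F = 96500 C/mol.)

E°_cell = -1.66 − (-2.71) = 1.05 V, with n = 3 electrons transferred.
At equilibrium E = 0, so the Nernst equation gives ln K = nFE°/RT = (3)(96500)(1.05)/((8.314)(298)) = 122.69.

ln K = 122.7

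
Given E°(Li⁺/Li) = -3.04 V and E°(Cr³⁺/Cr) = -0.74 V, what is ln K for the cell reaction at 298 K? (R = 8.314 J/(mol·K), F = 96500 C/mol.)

ln K = 268.8

E°_cell = -0.74 − (-3.04) = 2.30 V, with n = 3 electrons transferred.
At equilibrium E = 0, so the Nernst equation gives ln K = nFE°/RT = (3)(96500)(2.30)/((8.314)(298)) = 268.75.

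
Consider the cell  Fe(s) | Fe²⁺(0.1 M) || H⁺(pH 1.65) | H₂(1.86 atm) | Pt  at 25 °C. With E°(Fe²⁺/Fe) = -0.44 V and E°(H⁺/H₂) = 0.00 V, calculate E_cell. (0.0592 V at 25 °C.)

0.36 V

The hydrogen couple is the cathode, so E°_cell = 0.44 V; n = 2.
[H⁺] = 10^(−1.65) = 0.022 M, and Q = [Fe²⁺]·P(H₂) / [H⁺]^2 = 371.
E = E° − (0.0592/2) log Q = 0.44 − (0.0592/2)(2.570) = 0.364 V.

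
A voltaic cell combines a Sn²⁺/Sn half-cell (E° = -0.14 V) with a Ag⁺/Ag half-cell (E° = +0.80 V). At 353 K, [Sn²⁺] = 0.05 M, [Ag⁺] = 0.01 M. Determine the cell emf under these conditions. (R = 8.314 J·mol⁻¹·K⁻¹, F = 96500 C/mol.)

The Ag⁺/Ag couple has the higher reduction potential and acts as the cathode, so E°_cell = +0.80 − (-0.14) = 0.94 V.
Balancing electrons gives n = 2; the reaction quotient is Q = [Sn²⁺]/[Ag⁺]^2 = 500.
E = E° − (RT/nF) ln Q = 0.94 − (8.314×353)/(2×96500) × (6.215) = 0.940 − 0.095 = 0.845 V.

0.845 V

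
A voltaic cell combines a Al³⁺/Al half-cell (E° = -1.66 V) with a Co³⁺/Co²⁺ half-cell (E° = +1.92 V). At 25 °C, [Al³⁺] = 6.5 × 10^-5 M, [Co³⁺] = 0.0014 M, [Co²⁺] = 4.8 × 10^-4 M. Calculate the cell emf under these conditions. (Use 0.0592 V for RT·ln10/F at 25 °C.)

The Co³⁺/Co²⁺ couple has the higher reduction potential and acts as the cathode, so E°_cell = +1.92 − (-1.66) = 3.58 V.
Balancing electrons gives n = 3; the reaction quotient is Q = [Al³⁺]·[Co²⁺]^3/[Co³⁺]^3 = 2.62 × 10^-6.
At 25 °C, E = E° − (0.0592/n) log Q = 3.58 − (0.0592/3)(-5.582) = 3.580 + 0.110 = 3.690 V.

3.69 V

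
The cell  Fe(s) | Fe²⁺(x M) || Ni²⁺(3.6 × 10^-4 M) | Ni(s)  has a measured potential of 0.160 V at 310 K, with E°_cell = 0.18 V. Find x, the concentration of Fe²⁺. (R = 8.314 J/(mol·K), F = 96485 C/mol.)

From the Nernst equation, ln Q = nF(E° − E)/RT = 2×96485×(0.18 − 0.160)/(8.314×310) = 1.497, so Q = 4.47.
With Q = [Fe²⁺]/[Ni²⁺] and the known concentrations, [Fe²⁺] in the numerator gives [Fe²⁺] = 0.0016 M.

0.0016 M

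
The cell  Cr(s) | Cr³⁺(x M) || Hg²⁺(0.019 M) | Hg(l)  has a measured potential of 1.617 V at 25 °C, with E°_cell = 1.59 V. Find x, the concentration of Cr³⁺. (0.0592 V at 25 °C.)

From the Nernst equation, log Q = n(E° − E)/0.0592 = 6(1.59 − 1.617)/0.0592 = -2.736, so Q = 0.00183.
With Q = [Cr³⁺]^2/[Hg²⁺]^3 and the known concentrations, [Cr³⁺]^2 in the numerator gives [Cr³⁺] = 1.1 × 10^-4 M.

1.1 × 10^-4 M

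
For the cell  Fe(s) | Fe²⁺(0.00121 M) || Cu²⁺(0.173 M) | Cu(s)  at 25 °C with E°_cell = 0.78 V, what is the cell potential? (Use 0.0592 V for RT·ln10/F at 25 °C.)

Balancing electrons gives n = 2; the reaction quotient is Q = [Fe²⁺]/[Cu²⁺] = 0.00699.
At 25 °C, E = E° − (0.0592/n) log Q = 0.78 − (0.0592/2)(-2.155) = 0.780 + 0.064 = 0.844 V.

0.844 V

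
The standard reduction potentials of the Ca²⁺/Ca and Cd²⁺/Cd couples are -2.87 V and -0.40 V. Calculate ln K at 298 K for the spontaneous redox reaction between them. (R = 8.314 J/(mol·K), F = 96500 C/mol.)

E°_cell = -0.40 − (-2.87) = 2.47 V, with n = 2 electrons transferred.
At equilibrium E = 0, so the Nernst equation gives ln K = nFE°/RT = (2)(96500)(2.47)/((8.314)(298)) = 192.41.

ln K = 192.4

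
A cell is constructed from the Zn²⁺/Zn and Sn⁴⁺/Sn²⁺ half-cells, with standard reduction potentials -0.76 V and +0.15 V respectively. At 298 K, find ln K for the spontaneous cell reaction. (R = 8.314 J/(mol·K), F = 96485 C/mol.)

ln K = 70.9

E°_cell = +0.15 − (-0.76) = 0.91 V, with n = 2 electrons transferred.
At equilibrium E = 0, so the Nernst equation gives ln K = nFE°/RT = (2)(96485)(0.91)/((8.314)(298)) = 70.88.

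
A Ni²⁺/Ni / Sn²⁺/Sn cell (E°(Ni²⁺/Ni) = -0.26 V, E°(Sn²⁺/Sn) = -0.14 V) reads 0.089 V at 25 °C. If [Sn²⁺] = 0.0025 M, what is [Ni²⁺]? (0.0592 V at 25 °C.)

From the Nernst equation, log Q = n(E° − E)/0.0592 = 2(0.12 − 0.089)/0.0592 = 1.047, so Q = 11.2.
With Q = [Ni²⁺]/[Sn²⁺] and the known concentrations, [Ni²⁺] in the numerator gives [Ni²⁺] = 0.028 M.

0.028 M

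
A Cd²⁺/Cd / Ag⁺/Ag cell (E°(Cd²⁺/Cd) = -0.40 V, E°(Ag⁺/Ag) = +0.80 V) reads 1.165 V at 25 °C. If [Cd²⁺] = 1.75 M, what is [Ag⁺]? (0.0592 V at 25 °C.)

0.34 M

From the Nernst equation, log Q = n(E° − E)/0.0592 = 2(1.20 − 1.165)/0.0592 = 1.182, so Q = 15.2.
With Q = [Cd²⁺]/[Ag⁺]^2 and the known concentrations, [Ag⁺]^2 in the denominator gives [Ag⁺] = 0.34 M.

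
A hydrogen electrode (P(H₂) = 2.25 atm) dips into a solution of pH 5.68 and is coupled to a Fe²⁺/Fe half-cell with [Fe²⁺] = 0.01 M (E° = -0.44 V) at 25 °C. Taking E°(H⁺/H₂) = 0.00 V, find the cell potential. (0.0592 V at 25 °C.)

0.15 V

The hydrogen couple is the cathode, so E°_cell = 0.44 V; n = 2.
[H⁺] = 10^(−5.68) = 2.1 × 10^-6 M, and Q = [Fe²⁺]·P(H₂) / [H⁺]^2 = 5.15 × 10^9.
E = E° − (0.0592/2) log Q = 0.44 − (0.0592/2)(9.712) = 0.153 V.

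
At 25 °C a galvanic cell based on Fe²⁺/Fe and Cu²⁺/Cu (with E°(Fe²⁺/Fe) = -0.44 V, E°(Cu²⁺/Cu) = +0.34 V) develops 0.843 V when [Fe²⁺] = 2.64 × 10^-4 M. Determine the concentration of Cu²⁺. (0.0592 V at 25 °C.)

0.035 M

From the Nernst equation, log Q = n(E° − E)/0.0592 = 2(0.78 − 0.843)/0.0592 = -2.128, so Q = 0.00744.
With Q = [Fe²⁺]/[Cu²⁺] and the known concentrations, [Cu²⁺] in the denominator gives [Cu²⁺] = 0.035 M.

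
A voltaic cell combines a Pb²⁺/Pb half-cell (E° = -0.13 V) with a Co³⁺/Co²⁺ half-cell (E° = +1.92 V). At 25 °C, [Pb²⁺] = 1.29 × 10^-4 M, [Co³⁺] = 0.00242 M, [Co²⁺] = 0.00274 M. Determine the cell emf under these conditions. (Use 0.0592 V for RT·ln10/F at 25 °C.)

The Co³⁺/Co²⁺ couple has the higher reduction potential and acts as the cathode, so E°_cell = +1.92 − (-0.13) = 2.05 V.
Balancing electrons gives n = 2; the reaction quotient is Q = [Pb²⁺]·[Co²⁺]^2/[Co³⁺]^2 = 1.65 × 10^-4.
At 25 °C, E = E° − (0.0592/n) log Q = 2.05 − (0.0592/2)(-3.782) = 2.050 + 0.112 = 2.162 V.

2.16 V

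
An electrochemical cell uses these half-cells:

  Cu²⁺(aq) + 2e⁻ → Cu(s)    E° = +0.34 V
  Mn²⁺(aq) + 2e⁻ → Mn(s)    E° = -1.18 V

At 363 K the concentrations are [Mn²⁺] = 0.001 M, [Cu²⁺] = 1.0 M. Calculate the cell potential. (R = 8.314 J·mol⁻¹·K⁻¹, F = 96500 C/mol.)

1.63 V

The Cu²⁺/Cu couple has the higher reduction potential and acts as the cathode, so E°_cell = +0.34 − (-1.18) = 1.52 V.
Balancing electrons gives n = 2; the reaction quotient is Q = [Mn²⁺]/[Cu²⁺] = 0.00100.
E = E° − (RT/nF) ln Q = 1.52 − (8.314×363)/(2×96500) × (-6.908) = 1.520 + 0.108 = 1.628 V.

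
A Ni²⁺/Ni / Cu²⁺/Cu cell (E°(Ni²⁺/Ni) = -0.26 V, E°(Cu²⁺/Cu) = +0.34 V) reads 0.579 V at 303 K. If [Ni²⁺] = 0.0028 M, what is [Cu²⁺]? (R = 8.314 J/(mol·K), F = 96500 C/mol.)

From the Nernst equation, ln Q = nF(E° − E)/RT = 2×96500×(0.60 − 0.579)/(8.314×303) = 1.609, so Q = 5.00.
With Q = [Ni²⁺]/[Cu²⁺] and the known concentrations, [Cu²⁺] in the denominator gives [Cu²⁺] = 5.6 × 10^-4 M.

5.6 × 10^-4 M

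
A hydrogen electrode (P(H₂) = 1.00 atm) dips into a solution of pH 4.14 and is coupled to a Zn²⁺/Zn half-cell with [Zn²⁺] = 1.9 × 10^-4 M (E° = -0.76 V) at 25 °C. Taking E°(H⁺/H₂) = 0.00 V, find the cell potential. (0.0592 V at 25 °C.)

0.63 V

The hydrogen couple is the cathode, so E°_cell = 0.76 V; n = 2.
[H⁺] = 10^(−4.14) = 7.2 × 10^-5 M, and Q = [Zn²⁺]·P(H₂) / [H⁺]^2 = 3.62 × 10^4.
E = E° − (0.0592/2) log Q = 0.76 − (0.0592/2)(4.559) = 0.625 V.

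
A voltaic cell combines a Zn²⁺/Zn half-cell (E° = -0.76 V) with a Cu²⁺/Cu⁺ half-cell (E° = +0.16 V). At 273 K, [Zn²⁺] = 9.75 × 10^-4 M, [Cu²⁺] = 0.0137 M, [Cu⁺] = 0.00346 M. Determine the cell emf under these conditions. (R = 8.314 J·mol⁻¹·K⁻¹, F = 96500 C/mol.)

1.03 V

The Cu²⁺/Cu⁺ couple has the higher reduction potential and acts as the cathode, so E°_cell = +0.16 − (-0.76) = 0.92 V.
Balancing electrons gives n = 2; the reaction quotient is Q = [Zn²⁺]·[Cu⁺]^2/[Cu²⁺]^2 = 6.22 × 10^-5.
E = E° − (RT/nF) ln Q = 0.92 − (8.314×273)/(2×96500) × (-9.685) = 0.920 + 0.114 = 1.034 V.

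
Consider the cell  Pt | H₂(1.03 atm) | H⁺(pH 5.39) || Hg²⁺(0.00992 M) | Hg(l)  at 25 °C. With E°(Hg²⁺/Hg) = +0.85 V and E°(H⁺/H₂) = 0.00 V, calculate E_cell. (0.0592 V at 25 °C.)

1.11 V

The Hg²⁺/Hg couple is the cathode, so E°_cell = 0.85 V; n = 2.
[H⁺] = 10^(−5.39) = 4.1 × 10^-6 M, and Q = [H⁺]^2 / ([Hg²⁺]·P(H₂)) = 1.62 × 10^-9.
E = E° − (0.0592/2) log Q = 0.85 − (0.0592/2)(-8.789) = 1.110 V.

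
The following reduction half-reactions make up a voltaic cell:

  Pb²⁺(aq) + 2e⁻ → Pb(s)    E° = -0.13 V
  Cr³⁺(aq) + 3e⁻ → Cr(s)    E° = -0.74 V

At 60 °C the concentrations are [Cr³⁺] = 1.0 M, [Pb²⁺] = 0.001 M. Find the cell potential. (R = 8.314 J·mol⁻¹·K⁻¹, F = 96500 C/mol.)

0.511 V

The Pb²⁺/Pb couple has the higher reduction potential and acts as the cathode, so E°_cell = -0.13 − (-0.74) = 0.61 V.
Balancing electrons gives n = 6; the reaction quotient is Q = [Cr³⁺]^2/[Pb²⁺]^3 = 1 × 10^9.
E = E° − (RT/nF) ln Q = 0.61 − (8.314×333)/(6×96500) × (20.723) = 0.610 − 0.099 = 0.511 V.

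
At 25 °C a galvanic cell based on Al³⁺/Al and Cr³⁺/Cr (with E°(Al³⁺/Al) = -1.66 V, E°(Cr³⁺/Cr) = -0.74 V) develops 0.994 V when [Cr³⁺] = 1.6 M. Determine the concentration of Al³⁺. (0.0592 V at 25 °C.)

From the Nernst equation, log Q = n(E° − E)/0.0592 = 3(0.92 − 0.994)/0.0592 = -3.750, so Q = 1.78 × 10^-4.
With Q = [Al³⁺]/[Cr³⁺] and the known concentrations, [Al³⁺] in the numerator gives [Al³⁺] = 2.8 × 10^-4 M.

2.8 × 10^-4 M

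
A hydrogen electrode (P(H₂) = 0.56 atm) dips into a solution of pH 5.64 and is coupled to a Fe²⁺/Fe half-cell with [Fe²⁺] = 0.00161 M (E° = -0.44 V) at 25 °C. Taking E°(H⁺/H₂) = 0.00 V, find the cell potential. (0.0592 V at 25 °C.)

The hydrogen couple is the cathode, so E°_cell = 0.44 V; n = 2.
[H⁺] = 10^(−5.64) = 2.3 × 10^-6 M, and Q = [Fe²⁺]·P(H₂) / [H⁺]^2 = 1.72 × 10^8.
E = E° − (0.0592/2) log Q = 0.44 − (0.0592/2)(8.235) = 0.196 V.

0.20 V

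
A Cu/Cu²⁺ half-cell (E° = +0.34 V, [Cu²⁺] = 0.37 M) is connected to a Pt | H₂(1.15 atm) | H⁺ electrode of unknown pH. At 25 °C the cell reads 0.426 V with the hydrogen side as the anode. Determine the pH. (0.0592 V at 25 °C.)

pH = 1.64

E°_cell = 0.34 V and n = 2.
log Q = n(E° − E)/0.0592 = 2×(0.34 − 0.426)/0.0592 = -2.905.
With Q = [H⁺]^2 / ([Cu²⁺]·P(H₂)), solving for [H⁺] gives log[H⁺] = -1.638, so pH = 1.64.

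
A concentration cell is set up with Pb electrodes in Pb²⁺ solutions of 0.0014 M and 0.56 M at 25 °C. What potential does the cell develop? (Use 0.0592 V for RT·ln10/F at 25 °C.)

0.077 V

Both half-cells are Pb²⁺/Pb, so E°_cell = 0. The concentrated side is the cathode; the cell reaction moves Pb²⁺ from high to low concentration with n = 2.
Q = [Pb²⁺]_dilute/[Pb²⁺]_conc = 0.0014/0.56 = 0.00250.
E = 0 − (0.0592/2) log Q = −(0.0592/2)(-2.602) = 0.0770 V.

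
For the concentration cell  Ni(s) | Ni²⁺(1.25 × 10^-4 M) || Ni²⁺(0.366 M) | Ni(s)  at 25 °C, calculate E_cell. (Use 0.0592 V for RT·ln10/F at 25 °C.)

0.10 V

Both half-cells are Ni²⁺/Ni, so E°_cell = 0. The concentrated side is the cathode; the cell reaction moves Ni²⁺ from high to low concentration with n = 2.
Q = [Ni²⁺]_dilute/[Ni²⁺]_conc = 1.25 × 10^-4/0.366 = 3.42 × 10^-4.
E = 0 − (0.0592/2) log Q = −(0.0592/2)(-3.467) = 0.1026 V.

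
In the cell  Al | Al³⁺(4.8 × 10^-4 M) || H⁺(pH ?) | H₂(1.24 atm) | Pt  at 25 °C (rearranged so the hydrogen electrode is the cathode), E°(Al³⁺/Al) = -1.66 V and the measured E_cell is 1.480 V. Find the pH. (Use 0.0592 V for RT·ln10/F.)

E°_cell = 1.66 V and n = 6.
log Q = n(E° − E)/0.0592 = 6×(1.66 − 1.480)/0.0592 = 18.243.
With Q = [Al³⁺]^2·P(H₂)^3 / [H⁺]^6, solving for [H⁺] gives log[H⁺] = -4.100, so pH = 4.10.

pH = 4.10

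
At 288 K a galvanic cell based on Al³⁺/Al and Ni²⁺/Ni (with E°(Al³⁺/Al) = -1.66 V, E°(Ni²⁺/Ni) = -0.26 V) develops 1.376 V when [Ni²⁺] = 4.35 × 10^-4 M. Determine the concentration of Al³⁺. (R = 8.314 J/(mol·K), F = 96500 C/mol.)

1.7 × 10^-4 M

From the Nernst equation, ln Q = nF(E° − E)/RT = 6×96500×(1.40 − 1.376)/(8.314×288) = 5.803, so Q = 331.
With Q = [Al³⁺]^2/[Ni²⁺]^3 and the known concentrations, [Al³⁺]^2 in the numerator gives [Al³⁺] = 1.7 × 10^-4 M.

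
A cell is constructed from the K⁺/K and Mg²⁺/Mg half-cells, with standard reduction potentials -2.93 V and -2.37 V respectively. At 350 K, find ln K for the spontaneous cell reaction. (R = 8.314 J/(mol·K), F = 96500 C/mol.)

ln K = 37.1

E°_cell = -2.37 − (-2.93) = 0.56 V, with n = 2 electrons transferred.
At equilibrium E = 0, so the Nernst equation gives ln K = nFE°/RT = (2)(96500)(0.56)/((8.314)(350)) = 37.14.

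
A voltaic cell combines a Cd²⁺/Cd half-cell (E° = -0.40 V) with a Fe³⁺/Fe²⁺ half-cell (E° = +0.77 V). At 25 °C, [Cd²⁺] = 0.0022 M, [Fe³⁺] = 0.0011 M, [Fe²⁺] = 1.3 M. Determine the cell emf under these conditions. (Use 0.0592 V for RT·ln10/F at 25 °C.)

The Fe³⁺/Fe²⁺ couple has the higher reduction potential and acts as the cathode, so E°_cell = +0.77 − (-0.40) = 1.17 V.
Balancing electrons gives n = 2; the reaction quotient is Q = [Cd²⁺]·[Fe²⁺]^2/[Fe³⁺]^2 = 3070.
At 25 °C, E = E° − (0.0592/n) log Q = 1.17 − (0.0592/2)(3.488) = 1.170 − 0.103 = 1.067 V.

1.07 V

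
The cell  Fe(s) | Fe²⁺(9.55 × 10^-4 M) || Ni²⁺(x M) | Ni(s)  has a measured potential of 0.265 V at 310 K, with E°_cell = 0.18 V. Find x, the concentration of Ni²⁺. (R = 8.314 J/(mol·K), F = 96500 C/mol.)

0.56 M

From the Nernst equation, ln Q = nF(E° − E)/RT = 2×96500×(0.18 − 0.265)/(8.314×310) = -6.365, so Q = 0.00172.
With Q = [Fe²⁺]/[Ni²⁺] and the known concentrations, [Ni²⁺] in the denominator gives [Ni²⁺] = 0.56 M.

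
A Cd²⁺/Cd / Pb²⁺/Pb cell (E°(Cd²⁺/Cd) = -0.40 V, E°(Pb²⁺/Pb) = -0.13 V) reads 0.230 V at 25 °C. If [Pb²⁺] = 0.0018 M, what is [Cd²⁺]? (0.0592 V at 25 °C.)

0.04 M

From the Nernst equation, log Q = n(E° − E)/0.0592 = 2(0.27 − 0.230)/0.0592 = 1.351, so Q = 22.5.
With Q = [Cd²⁺]/[Pb²⁺] and the known concentrations, [Cd²⁺] in the numerator gives [Cd²⁺] = 0.04 M.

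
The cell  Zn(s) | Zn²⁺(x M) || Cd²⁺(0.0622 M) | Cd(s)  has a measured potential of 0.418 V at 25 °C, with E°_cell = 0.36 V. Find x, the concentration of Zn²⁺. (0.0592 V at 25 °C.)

6.8 × 10^-4 M

From the Nernst equation, log Q = n(E° − E)/0.0592 = 2(0.36 − 0.418)/0.0592 = -1.959, so Q = 0.0110.
With Q = [Zn²⁺]/[Cd²⁺] and the known concentrations, [Zn²⁺] in the numerator gives [Zn²⁺] = 6.8 × 10^-4 M.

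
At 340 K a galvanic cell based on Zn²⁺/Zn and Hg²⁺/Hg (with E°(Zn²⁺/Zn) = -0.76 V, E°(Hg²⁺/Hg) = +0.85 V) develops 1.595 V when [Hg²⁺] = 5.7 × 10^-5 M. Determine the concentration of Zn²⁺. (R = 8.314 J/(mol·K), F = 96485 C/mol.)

1.6 × 10^-4 M

From the Nernst equation, ln Q = nF(E° − E)/RT = 2×96485×(1.61 − 1.595)/(8.314×340) = 1.024, so Q = 2.78.
With Q = [Zn²⁺]/[Hg²⁺] and the known concentrations, [Zn²⁺] in the numerator gives [Zn²⁺] = 1.6 × 10^-4 M.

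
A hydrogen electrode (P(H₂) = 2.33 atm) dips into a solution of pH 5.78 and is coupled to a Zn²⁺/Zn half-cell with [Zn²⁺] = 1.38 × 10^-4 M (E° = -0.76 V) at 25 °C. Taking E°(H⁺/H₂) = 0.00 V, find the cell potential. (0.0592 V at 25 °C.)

The hydrogen couple is the cathode, so E°_cell = 0.76 V; n = 2.
[H⁺] = 10^(−5.78) = 1.7 × 10^-6 M, and Q = [Zn²⁺]·P(H₂) / [H⁺]^2 = 1.17 × 10^8.
E = E° − (0.0592/2) log Q = 0.76 − (0.0592/2)(8.067) = 0.521 V.

0.52 V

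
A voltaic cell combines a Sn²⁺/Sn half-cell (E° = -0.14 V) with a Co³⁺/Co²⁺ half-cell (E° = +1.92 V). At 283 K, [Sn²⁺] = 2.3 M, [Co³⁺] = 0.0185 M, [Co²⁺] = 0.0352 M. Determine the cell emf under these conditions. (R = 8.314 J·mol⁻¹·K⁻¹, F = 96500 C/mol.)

2.03 V

The Co³⁺/Co²⁺ couple has the higher reduction potential and acts as the cathode, so E°_cell = +1.92 − (-0.14) = 2.06 V.
Balancing electrons gives n = 2; the reaction quotient is Q = [Sn²⁺]·[Co²⁺]^2/[Co³⁺]^2 = 8.33.
E = E° − (RT/nF) ln Q = 2.06 − (8.314×283)/(2×96500) × (2.119) = 2.060 − 0.026 = 2.034 V.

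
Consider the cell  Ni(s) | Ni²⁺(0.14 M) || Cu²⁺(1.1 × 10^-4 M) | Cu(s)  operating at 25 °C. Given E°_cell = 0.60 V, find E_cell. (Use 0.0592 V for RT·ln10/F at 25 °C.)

Balancing electrons gives n = 2; the reaction quotient is Q = [Ni²⁺]/[Cu²⁺] = 1270.
At 25 °C, E = E° − (0.0592/n) log Q = 0.60 − (0.0592/2)(3.105) = 0.600 − 0.092 = 0.508 V.

0.508 V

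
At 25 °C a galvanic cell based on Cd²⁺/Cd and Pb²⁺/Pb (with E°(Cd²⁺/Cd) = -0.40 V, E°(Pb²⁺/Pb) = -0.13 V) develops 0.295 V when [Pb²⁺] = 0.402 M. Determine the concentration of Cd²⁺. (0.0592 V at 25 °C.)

0.057 M

From the Nernst equation, log Q = n(E° − E)/0.0592 = 2(0.27 − 0.295)/0.0592 = -0.845, so Q = 0.143.
With Q = [Cd²⁺]/[Pb²⁺] and the known concentrations, [Cd²⁺] in the numerator gives [Cd²⁺] = 0.057 M.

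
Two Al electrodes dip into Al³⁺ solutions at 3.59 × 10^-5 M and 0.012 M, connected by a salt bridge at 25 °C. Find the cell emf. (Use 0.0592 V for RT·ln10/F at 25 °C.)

0.050 V

Both half-cells are Al³⁺/Al, so E°_cell = 0. The concentrated side is the cathode; the cell reaction moves Al³⁺ from high to low concentration with n = 3.
Q = [Al³⁺]_dilute/[Al³⁺]_conc = 3.59 × 10^-5/0.012 = 0.00299.
E = 0 − (0.0592/3) log Q = −(0.0592/3)(-2.524) = 0.0498 V.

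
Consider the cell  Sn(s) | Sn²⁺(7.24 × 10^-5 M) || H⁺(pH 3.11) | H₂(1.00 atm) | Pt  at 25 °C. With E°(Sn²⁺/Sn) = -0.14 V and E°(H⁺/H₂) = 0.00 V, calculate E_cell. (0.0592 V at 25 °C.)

The hydrogen couple is the cathode, so E°_cell = 0.14 V; n = 2.
[H⁺] = 10^(−3.11) = 7.8 × 10^-4 M, and Q = [Sn²⁺]·P(H₂) / [H⁺]^2 = 120.
E = E° − (0.0592/2) log Q = 0.14 − (0.0592/2)(2.080) = 0.078 V.

0.078 V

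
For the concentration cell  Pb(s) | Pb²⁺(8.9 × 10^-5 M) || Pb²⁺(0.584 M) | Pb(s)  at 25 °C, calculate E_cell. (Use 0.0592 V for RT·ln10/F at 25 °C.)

Both half-cells are Pb²⁺/Pb, so E°_cell = 0. The concentrated side is the cathode; the cell reaction moves Pb²⁺ from high to low concentration with n = 2.
Q = [Pb²⁺]_dilute/[Pb²⁺]_conc = 8.9 × 10^-5/0.584 = 1.52 × 10^-4.
E = 0 − (0.0592/2) log Q = −(0.0592/2)(-3.817) = 0.1130 V.

0.11 V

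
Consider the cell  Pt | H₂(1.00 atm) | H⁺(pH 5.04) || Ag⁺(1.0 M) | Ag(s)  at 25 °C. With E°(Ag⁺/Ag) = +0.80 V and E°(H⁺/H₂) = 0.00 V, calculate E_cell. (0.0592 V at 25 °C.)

1.10 V

The Ag⁺/Ag couple is the cathode, so E°_cell = 0.80 V; n = 2.
[H⁺] = 10^(−5.04) = 9.1 × 10^-6 M, and Q = [H⁺]^2 / ([Ag⁺]^2·P(H₂)) = 8.32 × 10^-11.
E = E° − (0.0592/2) log Q = 0.80 − (0.0592/2)(-10.080) = 1.098 V.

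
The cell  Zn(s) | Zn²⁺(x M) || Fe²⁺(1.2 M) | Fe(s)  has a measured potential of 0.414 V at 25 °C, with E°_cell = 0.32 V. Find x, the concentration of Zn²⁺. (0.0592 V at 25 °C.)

From the Nernst equation, log Q = n(E° − E)/0.0592 = 2(0.32 − 0.414)/0.0592 = -3.176, so Q = 6.67 × 10^-4.
With Q = [Zn²⁺]/[Fe²⁺] and the known concentrations, [Zn²⁺] in the numerator gives [Zn²⁺] = 8 × 10^-4 M.

8 × 10^-4 M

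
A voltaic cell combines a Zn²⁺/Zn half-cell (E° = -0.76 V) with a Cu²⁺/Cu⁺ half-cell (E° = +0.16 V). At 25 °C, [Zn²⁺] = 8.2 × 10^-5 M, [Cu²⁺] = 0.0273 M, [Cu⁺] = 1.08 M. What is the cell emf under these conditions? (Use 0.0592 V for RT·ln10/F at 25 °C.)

0.946 V

The Cu²⁺/Cu⁺ couple has the higher reduction potential and acts as the cathode, so E°_cell = +0.16 − (-0.76) = 0.92 V.
Balancing electrons gives n = 2; the reaction quotient is Q = [Zn²⁺]·[Cu⁺]^2/[Cu²⁺]^2 = 0.128.
At 25 °C, E = E° − (0.0592/n) log Q = 0.92 − (0.0592/2)(-0.892) = 0.920 + 0.026 = 0.946 V.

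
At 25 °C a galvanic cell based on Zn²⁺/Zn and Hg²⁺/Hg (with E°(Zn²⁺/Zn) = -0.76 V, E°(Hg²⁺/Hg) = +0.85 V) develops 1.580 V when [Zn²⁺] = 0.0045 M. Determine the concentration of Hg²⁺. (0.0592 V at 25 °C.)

4.4 × 10^-4 M

From the Nernst equation, log Q = n(E° − E)/0.0592 = 2(1.61 − 1.580)/0.0592 = 1.014, so Q = 10.3.
With Q = [Zn²⁺]/[Hg²⁺] and the known concentrations, [Hg²⁺] in the denominator gives [Hg²⁺] = 4.4 × 10^-4 M.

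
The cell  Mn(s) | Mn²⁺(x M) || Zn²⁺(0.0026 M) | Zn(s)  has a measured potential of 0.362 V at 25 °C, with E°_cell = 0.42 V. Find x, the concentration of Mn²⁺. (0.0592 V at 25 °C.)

From the Nernst equation, log Q = n(E° − E)/0.0592 = 2(0.42 − 0.362)/0.0592 = 1.959, so Q = 91.1.
With Q = [Mn²⁺]/[Zn²⁺] and the known concentrations, [Mn²⁺] in the numerator gives [Mn²⁺] = 0.24 M.

0.24 M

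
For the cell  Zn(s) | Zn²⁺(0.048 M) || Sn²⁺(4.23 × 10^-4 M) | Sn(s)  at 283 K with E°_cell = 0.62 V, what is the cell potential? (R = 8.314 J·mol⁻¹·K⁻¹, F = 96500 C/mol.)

0.562 V

Balancing electrons gives n = 2; the reaction quotient is Q = [Zn²⁺]/[Sn²⁺] = 113.
E = E° − (RT/nF) ln Q = 0.62 − (8.314×283)/(2×96500) × (4.732) = 0.620 − 0.058 = 0.562 V.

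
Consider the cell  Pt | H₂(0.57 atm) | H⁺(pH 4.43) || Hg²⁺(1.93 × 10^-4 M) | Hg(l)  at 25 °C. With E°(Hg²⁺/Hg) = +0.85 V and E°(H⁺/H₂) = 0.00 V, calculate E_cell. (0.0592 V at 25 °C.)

The Hg²⁺/Hg couple is the cathode, so E°_cell = 0.85 V; n = 2.
[H⁺] = 10^(−4.43) = 3.7 × 10^-5 M, and Q = [H⁺]^2 / ([Hg²⁺]·P(H₂)) = 1.25 × 10^-5.
E = E° − (0.0592/2) log Q = 0.85 − (0.0592/2)(-4.901) = 0.995 V.

1.00 V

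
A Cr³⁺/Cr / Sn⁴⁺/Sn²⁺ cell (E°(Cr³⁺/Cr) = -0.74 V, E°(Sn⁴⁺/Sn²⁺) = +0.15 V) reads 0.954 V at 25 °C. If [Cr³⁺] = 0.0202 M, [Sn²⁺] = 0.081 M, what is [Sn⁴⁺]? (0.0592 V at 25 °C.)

0.87 M

From the Nernst equation, log Q = n(E° − E)/0.0592 = 6(0.89 − 0.954)/0.0592 = -6.486, so Q = 3.26 × 10^-7.
With Q = [Cr³⁺]^2·[Sn²⁺]^3/[Sn⁴⁺]^3 and the known concentrations, [Sn⁴⁺]^3 in the denominator gives [Sn⁴⁺] = 0.87 M.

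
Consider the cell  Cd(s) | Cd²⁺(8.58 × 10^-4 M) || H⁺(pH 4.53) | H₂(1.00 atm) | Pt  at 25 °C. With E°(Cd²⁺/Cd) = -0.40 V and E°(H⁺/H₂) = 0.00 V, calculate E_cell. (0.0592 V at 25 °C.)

0.22 V

The hydrogen couple is the cathode, so E°_cell = 0.40 V; n = 2.
[H⁺] = 10^(−4.53) = 3 × 10^-5 M, and Q = [Cd²⁺]·P(H₂) / [H⁺]^2 = 9.85 × 10^5.
E = E° − (0.0592/2) log Q = 0.40 − (0.0592/2)(5.993) = 0.223 V.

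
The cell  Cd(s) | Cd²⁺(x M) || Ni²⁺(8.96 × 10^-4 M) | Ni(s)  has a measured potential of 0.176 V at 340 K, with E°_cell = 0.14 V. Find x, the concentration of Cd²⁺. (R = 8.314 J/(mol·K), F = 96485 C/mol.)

7.7 × 10^-5 M

From the Nernst equation, ln Q = nF(E° − E)/RT = 2×96485×(0.14 − 0.176)/(8.314×340) = -2.458, so Q = 0.0856.
With Q = [Cd²⁺]/[Ni²⁺] and the known concentrations, [Cd²⁺] in the numerator gives [Cd²⁺] = 7.7 × 10^-5 M.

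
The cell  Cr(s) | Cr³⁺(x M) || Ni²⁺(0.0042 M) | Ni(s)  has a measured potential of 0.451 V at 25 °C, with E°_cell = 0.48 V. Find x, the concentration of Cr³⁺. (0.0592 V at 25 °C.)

0.008 M

From the Nernst equation, log Q = n(E° − E)/0.0592 = 6(0.48 − 0.451)/0.0592 = 2.939, so Q = 869.
With Q = [Cr³⁺]^2/[Ni²⁺]^3 and the known concentrations, [Cr³⁺]^2 in the numerator gives [Cr³⁺] = 0.008 M.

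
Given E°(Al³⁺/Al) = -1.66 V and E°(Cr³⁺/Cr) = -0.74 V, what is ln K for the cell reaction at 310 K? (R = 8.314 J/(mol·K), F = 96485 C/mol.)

E°_cell = -0.74 − (-1.66) = 0.92 V, with n = 3 electrons transferred.
At equilibrium E = 0, so the Nernst equation gives ln K = nFE°/RT = (3)(96485)(0.92)/((8.314)(310)) = 103.32.

ln K = 103.3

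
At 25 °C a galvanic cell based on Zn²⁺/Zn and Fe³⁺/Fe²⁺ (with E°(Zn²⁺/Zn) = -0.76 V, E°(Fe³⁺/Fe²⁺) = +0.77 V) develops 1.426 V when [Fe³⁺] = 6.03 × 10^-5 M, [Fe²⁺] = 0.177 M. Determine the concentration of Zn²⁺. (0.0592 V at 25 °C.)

From the Nernst equation, log Q = n(E° − E)/0.0592 = 2(1.53 − 1.426)/0.0592 = 3.514, so Q = 3260.
With Q = [Zn²⁺]·[Fe²⁺]^2/[Fe³⁺]^2 and the known concentrations, [Zn²⁺] in the numerator gives [Zn²⁺] = 3.8 × 10^-4 M.

3.8 × 10^-4 M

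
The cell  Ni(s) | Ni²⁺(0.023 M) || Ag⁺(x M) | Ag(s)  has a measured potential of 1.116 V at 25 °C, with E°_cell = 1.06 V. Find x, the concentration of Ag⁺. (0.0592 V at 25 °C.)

1.3 M

From the Nernst equation, log Q = n(E° − E)/0.0592 = 2(1.06 − 1.116)/0.0592 = -1.892, so Q = 0.0128.
With Q = [Ni²⁺]/[Ag⁺]^2 and the known concentrations, [Ag⁺]^2 in the denominator gives [Ag⁺] = 1.3 M.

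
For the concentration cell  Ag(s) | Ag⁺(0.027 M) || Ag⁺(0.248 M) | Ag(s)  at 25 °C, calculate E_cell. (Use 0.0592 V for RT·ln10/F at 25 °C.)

0.057 V

Both half-cells are Ag⁺/Ag, so E°_cell = 0. The concentrated side is the cathode; the cell reaction moves Ag⁺ from high to low concentration with n = 1.
Q = [Ag⁺]_dilute/[Ag⁺]_conc = 0.027/0.248 = 0.109.
E = 0 − (0.0592/1) log Q = −(0.0592/1)(-0.963) = 0.0570 V.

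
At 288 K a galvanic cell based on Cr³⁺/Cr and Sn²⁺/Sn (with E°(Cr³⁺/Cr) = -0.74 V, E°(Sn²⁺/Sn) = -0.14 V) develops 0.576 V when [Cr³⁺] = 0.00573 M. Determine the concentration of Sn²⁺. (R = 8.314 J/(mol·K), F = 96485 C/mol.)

From the Nernst equation, ln Q = nF(E° − E)/RT = 6×96485×(0.60 − 0.576)/(8.314×288) = 5.803, so Q = 331.
With Q = [Cr³⁺]^2/[Sn²⁺]^3 and the known concentrations, [Sn²⁺]^3 in the denominator gives [Sn²⁺] = 0.0046 M.

0.0046 M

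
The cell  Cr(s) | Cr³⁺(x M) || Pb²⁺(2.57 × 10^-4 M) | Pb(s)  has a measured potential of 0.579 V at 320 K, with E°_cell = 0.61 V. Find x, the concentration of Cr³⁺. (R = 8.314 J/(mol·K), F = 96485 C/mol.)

From the Nernst equation, ln Q = nF(E° − E)/RT = 6×96485×(0.61 − 0.579)/(8.314×320) = 6.745, so Q = 850.
With Q = [Cr³⁺]^2/[Pb²⁺]^3 and the known concentrations, [Cr³⁺]^2 in the numerator gives [Cr³⁺] = 1.2 × 10^-4 M.

1.2 × 10^-4 M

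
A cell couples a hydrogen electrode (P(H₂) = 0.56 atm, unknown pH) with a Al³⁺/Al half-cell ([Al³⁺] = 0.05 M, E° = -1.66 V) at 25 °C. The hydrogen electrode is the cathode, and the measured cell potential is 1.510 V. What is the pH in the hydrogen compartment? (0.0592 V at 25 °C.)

pH = 3.09

E°_cell = 1.66 V and n = 6.
log Q = n(E° − E)/0.0592 = 6×(1.66 − 1.510)/0.0592 = 15.203.
With Q = [Al³⁺]^2·P(H₂)^3 / [H⁺]^6, solving for [H⁺] gives log[H⁺] = -3.093, so pH = 3.09.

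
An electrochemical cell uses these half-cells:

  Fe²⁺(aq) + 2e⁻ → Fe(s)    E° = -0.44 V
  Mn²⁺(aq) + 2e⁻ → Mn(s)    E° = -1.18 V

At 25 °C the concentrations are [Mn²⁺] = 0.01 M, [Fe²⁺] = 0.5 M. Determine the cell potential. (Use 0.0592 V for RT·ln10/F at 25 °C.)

0.790 V

The Fe²⁺/Fe couple has the higher reduction potential and acts as the cathode, so E°_cell = -0.44 − (-1.18) = 0.74 V.
Balancing electrons gives n = 2; the reaction quotient is Q = [Mn²⁺]/[Fe²⁺] = 0.0200.
At 25 °C, E = E° − (0.0592/n) log Q = 0.74 − (0.0592/2)(-1.699) = 0.740 + 0.050 = 0.790 V.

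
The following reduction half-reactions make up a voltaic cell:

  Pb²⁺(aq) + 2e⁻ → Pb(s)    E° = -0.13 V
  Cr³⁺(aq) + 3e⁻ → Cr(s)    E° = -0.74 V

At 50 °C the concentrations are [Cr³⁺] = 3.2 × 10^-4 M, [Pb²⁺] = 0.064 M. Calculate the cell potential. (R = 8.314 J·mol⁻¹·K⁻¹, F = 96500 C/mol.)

The Pb²⁺/Pb couple has the higher reduction potential and acts as the cathode, so E°_cell = -0.13 − (-0.74) = 0.61 V.
Balancing electrons gives n = 6; the reaction quotient is Q = [Cr³⁺]^2/[Pb²⁺]^3 = 3.91 × 10^-4.
E = E° − (RT/nF) ln Q = 0.61 − (8.314×323)/(6×96500) × (-7.848) = 0.610 + 0.036 = 0.646 V.

0.646 V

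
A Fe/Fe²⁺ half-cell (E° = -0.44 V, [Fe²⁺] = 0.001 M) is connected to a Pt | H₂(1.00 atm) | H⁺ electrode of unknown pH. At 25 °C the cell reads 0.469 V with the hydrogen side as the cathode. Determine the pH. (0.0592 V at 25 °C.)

pH = 1.01

E°_cell = 0.44 V and n = 2.
log Q = n(E° − E)/0.0592 = 2×(0.44 − 0.469)/0.0592 = -0.980.
With Q = [Fe²⁺]·P(H₂) / [H⁺]^2, solving for [H⁺] gives log[H⁺] = -1.010, so pH = 1.01.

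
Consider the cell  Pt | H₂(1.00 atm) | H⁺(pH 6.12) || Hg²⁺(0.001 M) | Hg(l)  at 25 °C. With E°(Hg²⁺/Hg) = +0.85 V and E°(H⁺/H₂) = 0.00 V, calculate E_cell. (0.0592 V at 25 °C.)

The Hg²⁺/Hg couple is the cathode, so E°_cell = 0.85 V; n = 2.
[H⁺] = 10^(−6.12) = 7.6 × 10^-7 M, and Q = [H⁺]^2 / ([Hg²⁺]·P(H₂)) = 5.75 × 10^-10.
E = E° − (0.0592/2) log Q = 0.85 − (0.0592/2)(-9.240) = 1.124 V.

1.12 V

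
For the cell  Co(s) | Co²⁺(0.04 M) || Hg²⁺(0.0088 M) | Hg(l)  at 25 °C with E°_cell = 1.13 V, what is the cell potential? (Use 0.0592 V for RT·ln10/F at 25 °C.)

Balancing electrons gives n = 2; the reaction quotient is Q = [Co²⁺]/[Hg²⁺] = 4.55.
At 25 °C, E = E° − (0.0592/n) log Q = 1.13 − (0.0592/2)(0.658) = 1.130 − 0.019 = 1.111 V.

1.11 V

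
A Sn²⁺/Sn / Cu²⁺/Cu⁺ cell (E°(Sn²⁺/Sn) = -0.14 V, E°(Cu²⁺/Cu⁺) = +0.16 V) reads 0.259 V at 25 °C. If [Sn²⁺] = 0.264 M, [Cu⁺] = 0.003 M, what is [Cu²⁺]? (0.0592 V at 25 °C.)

3.1 × 10^-4 M

From the Nernst equation, log Q = n(E° − E)/0.0592 = 2(0.30 − 0.259)/0.0592 = 1.385, so Q = 24.3.
With Q = [Sn²⁺]·[Cu⁺]^2/[Cu²⁺]^2 and the known concentrations, [Cu²⁺]^2 in the denominator gives [Cu²⁺] = 3.1 × 10^-4 M.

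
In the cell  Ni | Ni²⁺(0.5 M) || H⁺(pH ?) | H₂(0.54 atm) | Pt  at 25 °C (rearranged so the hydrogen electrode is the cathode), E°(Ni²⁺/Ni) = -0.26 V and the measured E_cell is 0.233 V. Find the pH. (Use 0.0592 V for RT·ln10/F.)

E°_cell = 0.26 V and n = 2.
log Q = n(E° − E)/0.0592 = 2×(0.26 − 0.233)/0.0592 = 0.912.
With Q = [Ni²⁺]·P(H₂) / [H⁺]^2, solving for [H⁺] gives log[H⁺] = -0.740, so pH = 0.74.

pH = 0.74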